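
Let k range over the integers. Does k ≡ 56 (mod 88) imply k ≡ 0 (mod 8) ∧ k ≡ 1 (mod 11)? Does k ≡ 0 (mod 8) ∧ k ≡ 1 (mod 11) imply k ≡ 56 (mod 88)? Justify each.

Both directions hold; the statement is true.

(⇐) If k ≡ 0 (mod 8) and k ≡ 1 (mod 11), then by the Chinese remainder theorem k ≡ 56 (mod 88). This is exactly k ≡ 56 (mod 88).

(⇒) Suppose k ≡ 56 (mod 88); write k = 88j + 56. Since 8 ∣ 88, reducing mod 8 gives k ≡ 56 ≡ 0 (mod 8); since 11 ∣ 88, reducing mod 11 gives k ≡ 56 ≡ 1 (mod 11).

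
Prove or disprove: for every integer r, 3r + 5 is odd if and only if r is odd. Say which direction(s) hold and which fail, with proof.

[⇒] This fails: r = 4 gives 3r + 5 = 17, which is odd, but 4 is even, not odd.

[⇐] This also fails: r = 1 is odd, but 3r + 5 = 8 is even, not odd.

Neither implication holds.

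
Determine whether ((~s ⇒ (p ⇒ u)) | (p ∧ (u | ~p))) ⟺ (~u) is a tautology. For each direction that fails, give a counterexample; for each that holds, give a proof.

(⇒) This fails. Under s = F, u = T, p = F, the left side is true but the right side is false.

(⇐) This fails. Under s = F, u = F, p = T, the left side is false but the right side is true.

Neither direction holds.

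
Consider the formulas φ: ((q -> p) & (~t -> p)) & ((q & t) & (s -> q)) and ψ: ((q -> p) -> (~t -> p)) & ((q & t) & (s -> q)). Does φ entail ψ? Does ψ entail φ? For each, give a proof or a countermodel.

Only the forward implication holds.

Forward direction. Assume the antecedent. If t is true, the antecedent forces (t = T, q = T, p = T, s = F) or (t = T, q = T, p = T, s = T), and the consequent holds there. If t is false, the antecedent cannot hold. Either way the consequent holds.

Converse. This fails. Under t = T, q = T, p = F, s = T, the left side is false but the right side is true.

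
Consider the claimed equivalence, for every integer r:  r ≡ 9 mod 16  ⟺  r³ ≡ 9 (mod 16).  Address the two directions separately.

Both implications hold.

(→) Suppose r ≡ 9 mod 16. Write r = 16j + 9. Then (16j + 9)³ = 4096j³ + 6912j² + 3888j + 729 = 16(256j³ + 432j² + 243j + 45) + 9, so r³ ≡ 9 (mod 16).

(←) Conversely, suppose r³ ≡ 9 (mod 16). The only residue r in {0, …, 15} with r³ ≡ 9 (mod 16) is r = 9, so r ≡ 9 (mod 16).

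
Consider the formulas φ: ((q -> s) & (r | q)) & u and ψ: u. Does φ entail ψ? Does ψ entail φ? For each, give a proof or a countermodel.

Not equivalent: only (⇒) holds.

[⇒] Assume the antecedent. If u is true, u reduces to true regardless of the other variables. If u is false, the antecedent cannot hold. Either way u holds.

[⇐] This fails. Under u = T, q = F, s = F, r = F, the left side is false but the right side is true.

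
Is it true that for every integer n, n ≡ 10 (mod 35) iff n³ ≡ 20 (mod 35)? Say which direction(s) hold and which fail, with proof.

(←) This fails: take n = 5. Then 5³ = 125 ≡ 20 (mod 35), yet 5 ≡ 5 (mod 35), not 10.

(→) Suppose n ≡ 10 (mod 35). Write n = 35j + 10. Then (35j + 10)³ = 42875j³ + 36750j² + 10500j + 1000 = 35(1225j³ + 1050j² + 300j + 28) + 20, so n³ ≡ 20 (mod 35).

Only the forward direction holds.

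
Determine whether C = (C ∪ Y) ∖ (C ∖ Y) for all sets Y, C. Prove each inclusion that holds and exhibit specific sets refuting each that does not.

Both inclusions fail.

(⊆) This inclusion fails. Take Y = ∅, C = {1}; then 1 ∈ C but 1 ∉ (C ∪ Y) ∖ (C ∖ Y).

(⊇) This inclusion fails. Take Y = {1}, C = ∅; then 1 ∈ (C ∪ Y) ∖ (C ∖ Y) but 1 ∉ C.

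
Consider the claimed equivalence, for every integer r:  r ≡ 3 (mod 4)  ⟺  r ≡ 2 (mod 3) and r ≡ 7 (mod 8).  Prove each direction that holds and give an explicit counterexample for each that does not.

Forward direction. This fails: r = 3 gives 3 ≡ 3 (mod 4) but 3 ≡ 0 (mod 3), so the conjunction on the right does not hold.

Converse. If r ≡ 2 (mod 3) and r ≡ 7 (mod 8), then by the Chinese remainder theorem r ≡ 23 (mod 24). Since 23 ≡ 3 (mod 4) and 4 ∣ 24, we get r ≡ 3 (mod 4).

The forward direction fails; the converse holds.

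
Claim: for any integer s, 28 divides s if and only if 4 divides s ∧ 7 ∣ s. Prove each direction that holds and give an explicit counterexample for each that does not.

(⟹) If 28 ∣ s, write s = 28q. Since 28 = 7·4, s = 4·(7q), so 4 ∣ s; and since 28 = 4·7, s = 7·(4q), so 7 ∣ s.

(⟸) Suppose 4 ∣ s and 7 ∣ s. Any common multiple of 4 and 7 is a multiple of their lcm; here gcd(4, 7) = 1, so lcm(4, 7) = 4·7 = 28, so 28 ∣ s.

Equivalent; both directions hold.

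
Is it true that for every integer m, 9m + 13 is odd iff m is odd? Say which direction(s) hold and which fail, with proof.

Neither direction holds.

(⇒) This fails: m = 6 gives 9m + 13 = 67, which is odd, but 6 is even, not odd.

(⇐) This also fails: m = 1 is odd, but 9m + 13 = 22 is even, not odd.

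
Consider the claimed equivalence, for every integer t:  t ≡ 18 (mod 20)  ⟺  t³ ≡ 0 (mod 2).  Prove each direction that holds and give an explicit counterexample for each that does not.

(⟹) Suppose t ≡ 18 (mod 20). Then t³ ≡ 18³ = 5832 (mod 20), and since 2 ∣ 20, also t³ ≡ 0 (mod 2).

(⟸) This fails: take t = 0. Then 0³ = 0 ≡ 0 (mod 2), yet 0 ≡ 0 (mod 20), not 18.

The forward direction holds; the converse fails.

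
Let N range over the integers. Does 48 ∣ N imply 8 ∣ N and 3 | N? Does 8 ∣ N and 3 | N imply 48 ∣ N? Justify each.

(⟹) If 48 ∣ N, write N = 48q. Since 48 = 6·8, N = 8·(6q), so 8 ∣ N; and since 48 = 16·3, N = 3·(16q), so 3 ∣ N.

(⟸) This fails: take N = 24. Both 8 ∣ 24 and 3 ∣ 24, yet 24 is not a multiple of 48 (since 24 = 0·48 + 24), so 48 ∤ 24.

Only the forward direction holds.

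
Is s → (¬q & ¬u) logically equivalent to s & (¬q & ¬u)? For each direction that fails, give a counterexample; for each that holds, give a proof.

Forward direction. This fails. Under q = F, s = F, u = F, the left side is true but the right side is false.

Converse. Assume the antecedent. If q is true, the antecedent cannot hold. If q is false, the antecedent forces (q = F, s = T, u = F), and s → (¬q & ¬u) holds there. Either way s → (¬q & ¬u) holds.

Not equivalent: only (⇐) holds.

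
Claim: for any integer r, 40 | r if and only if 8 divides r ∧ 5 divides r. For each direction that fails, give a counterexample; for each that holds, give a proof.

(⟸) Suppose 8 ∣ r and 5 ∣ r. Any common multiple of 8 and 5 is a multiple of their lcm; here gcd(8, 5) = 1, so lcm(8, 5) = 8·5 = 40, so 40 ∣ r.

(⟹) If 40 ∣ r, write r = 40q. Since 40 = 5·8, r = 8·(5q), so 8 ∣ r; and since 40 = 8·5, r = 5·(8q), so 5 ∣ r.

The biconditional holds.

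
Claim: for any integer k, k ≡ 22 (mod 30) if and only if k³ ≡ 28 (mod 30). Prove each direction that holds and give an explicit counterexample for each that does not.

Both directions hold.

Converse. Suppose k³ ≡ 28 (mod 30). The only residue r in {0, …, 29} with r³ ≡ 28 (mod 30) is r = 22, so k ≡ 22 (mod 30).

Forward direction. Suppose k ≡ 22 (mod 30). Write k = 30j + 22. Then (30j + 22)³ = 27000j³ + 59400j² + 43560j + 10648 = 30(900j³ + 1980j² + 1452j + 354) + 28, so k³ ≡ 28 (mod 30).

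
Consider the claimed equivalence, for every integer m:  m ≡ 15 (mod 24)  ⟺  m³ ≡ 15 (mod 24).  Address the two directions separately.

The biconditional holds.

(⇐) Suppose m³ ≡ 15 (mod 24). The only residue r in {0, …, 23} with r³ ≡ 15 (mod 24) is r = 15, so m ≡ 15 (mod 24).

(⇒) Suppose m ≡ 15 (mod 24). Write m = 24j + 15. Then (24j + 15)³ = 13824j³ + 25920j² + 16200j + 3375 = 24(576j³ + 1080j² + 675j + 140) + 15, so m³ ≡ 15 (mod 24).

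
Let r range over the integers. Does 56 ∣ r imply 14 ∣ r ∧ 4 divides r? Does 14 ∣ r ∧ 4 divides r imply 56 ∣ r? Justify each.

[⇐] This fails: take r = 28. Both 14 ∣ 28 and 4 ∣ 28, yet 28 is not a multiple of 56 (since 28 = 0·56 + 28), so 56 ∤ 28.

[⇒] If 56 ∣ r, write r = 56q. Since 56 = 4·14, r = 14·(4q), so 14 ∣ r; and since 56 = 14·4, r = 4·(14q), so 4 ∣ r.

Only the forward direction holds.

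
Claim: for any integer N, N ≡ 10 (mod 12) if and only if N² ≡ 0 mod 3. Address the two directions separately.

Neither implication holds.

(⇒) This fails: take N = 10. Then 10 ≡ 10 (mod 12), but 10² = 100 ≡ 1 (mod 3), not 0.

(⇐) This fails: take N = 0. Then 0² = 0 ≡ 0 (mod 3), yet 0 ≡ 0 (mod 12), not 10.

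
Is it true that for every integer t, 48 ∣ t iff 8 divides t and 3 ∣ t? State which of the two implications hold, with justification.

[⇒] If 48 ∣ t, write t = 48q. Since 48 = 6·8, t = 8·(6q), so 8 ∣ t; and since 48 = 16·3, t = 3·(16q), so 3 ∣ t.

[⇐] This fails: take t = 24. Both 8 ∣ 24 and 3 ∣ 24, yet 24 is not a multiple of 48 (since 24 = 0·48 + 24), so 48 ∤ 24.

(⇒) holds; (⇐) fails.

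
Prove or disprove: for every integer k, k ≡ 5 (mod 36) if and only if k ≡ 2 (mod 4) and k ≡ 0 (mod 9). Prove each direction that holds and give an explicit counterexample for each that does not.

(→) This fails: k = 5 gives 5 ≡ 5 (mod 36) but 5 ≡ 1 (mod 4), so the conjunction on the right does not hold.

(←) This fails: k = 18 satisfies both congruences on the right (18 ≡ 2 mod 4 and 18 ≡ 0 mod 9) yet 18 ≡ 18 (mod 36), not 5.

(⇒) fails and (⇐) fails.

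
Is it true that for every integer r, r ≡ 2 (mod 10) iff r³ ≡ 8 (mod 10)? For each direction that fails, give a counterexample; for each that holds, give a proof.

(⟹) Suppose r ≡ 2 (mod 10). Write r = 10j + 2. Then (10j + 2)³ = 1000j³ + 600j² + 120j + 8 = 10(100j³ + 60j² + 12j) + 8, so r³ ≡ 8 (mod 10).

(⟸) Conversely, suppose r³ ≡ 8 (mod 10). The only residue r in {0, …, 9} with r³ ≡ 8 (mod 10) is r = 2, so r ≡ 2 (mod 10).

Both directions hold; the statement is true.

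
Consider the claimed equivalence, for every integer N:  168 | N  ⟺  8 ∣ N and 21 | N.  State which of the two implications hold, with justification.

The biconditional holds.

(⇒) If 168 ∣ N, write N = 168q. Since 168 = 21·8, N = 8·(21q), so 8 ∣ N; and since 168 = 8·21, N = 21·(8q), so 21 ∣ N.

(⇐) Suppose 8 ∣ N and 21 ∣ N. Any common multiple of 8 and 21 is a multiple of their lcm; here gcd(8, 21) = 1, so lcm(8, 21) = 8·21 = 168, so 168 ∣ N.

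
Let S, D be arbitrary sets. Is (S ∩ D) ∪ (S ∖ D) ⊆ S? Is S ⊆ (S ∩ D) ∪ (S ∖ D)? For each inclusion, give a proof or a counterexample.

(⟹) Let x ∈ (S ∩ D) ∪ (S ∖ D). Then either x ∈ S and x ∉ D; or x ∈ S ∩ D. In each case x ∈ S, so (S ∩ D) ∪ (S ∖ D) ⊆ S.

(⟸) Let x ∈ S. Then either x ∈ S and x ∉ D; or x ∈ S ∩ D. In each case x ∈ (S ∩ D) ∪ (S ∖ D), so S ⊆ (S ∩ D) ∪ (S ∖ D).

Both inclusions hold; the sets are equal.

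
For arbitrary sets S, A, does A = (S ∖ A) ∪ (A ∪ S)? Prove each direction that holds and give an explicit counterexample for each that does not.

Only the forward inclusion holds.

(⊆) Let x ∈ A. Then either x ∈ A and x ∉ S; or x ∈ S ∩ A. In each case x ∈ (S ∖ A) ∪ (A ∪ S), so A ⊆ (S ∖ A) ∪ (A ∪ S).

(⊇) This inclusion fails. Take S = {1}, A = ∅; then 1 ∈ (S ∖ A) ∪ (A ∪ S) but 1 ∉ A.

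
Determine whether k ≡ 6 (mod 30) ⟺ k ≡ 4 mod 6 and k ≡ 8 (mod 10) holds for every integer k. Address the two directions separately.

[⇒] This fails: k = 6 gives 6 ≡ 6 (mod 30) but 6 ≡ 0 (mod 6), so the conjunction on the right does not hold.

[⇐] This fails: k = 28 satisfies both congruences on the right (28 ≡ 4 mod 6 and 28 ≡ 8 mod 10) yet 28 ≡ 28 (mod 30), not 6.

Neither direction holds.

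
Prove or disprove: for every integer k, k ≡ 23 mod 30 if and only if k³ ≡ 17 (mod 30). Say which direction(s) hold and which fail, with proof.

Equivalent; both directions hold.

(⇒) Suppose k ≡ 23 mod 30. Write k = 30j + 23. Then (30j + 23)³ = 27000j³ + 62100j² + 47610j + 12167 = 30(900j³ + 2070j² + 1587j + 405) + 17, so k³ ≡ 17 (mod 30).

(⇐) Conversely, suppose k³ ≡ 17 (mod 30). The only residue r in {0, …, 29} with r³ ≡ 17 (mod 30) is r = 23, so k ≡ 23 (mod 30).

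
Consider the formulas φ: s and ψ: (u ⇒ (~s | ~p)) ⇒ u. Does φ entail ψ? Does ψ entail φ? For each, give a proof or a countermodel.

[⇒] This fails. Under p = F, u = F, s = T, the left side is true but the right side is false.

[⇐] This fails. Under p = F, u = T, s = F, the left side is false but the right side is true.

Both directions fail.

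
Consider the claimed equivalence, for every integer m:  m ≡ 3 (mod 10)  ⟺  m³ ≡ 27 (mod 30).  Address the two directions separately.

Not equivalent: only (⇐) holds.

(⟹) This fails: take m = 13. Then 13 ≡ 3 (mod 10), but 13³ = 2197 ≡ 7 (mod 30), not 27.

(⟸) Conversely, the residues r modulo 30 with r³ ≡ 27 (mod 30) are exactly {3}, and each is ≡ 3 (mod 10).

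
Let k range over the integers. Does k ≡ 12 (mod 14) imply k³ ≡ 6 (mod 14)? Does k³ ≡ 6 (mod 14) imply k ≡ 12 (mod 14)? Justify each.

Only the forward direction holds.

Forward direction. Suppose k ≡ 12 (mod 14). Write k = 14j + 12. Then (14j + 12)³ = 2744j³ + 7056j² + 6048j + 1728 = 14(196j³ + 504j² + 432j + 123) + 6, so k³ ≡ 6 (mod 14).

Converse. This fails: take k = 6. Then 6³ = 216 ≡ 6 (mod 14), yet 6 ≡ 6 (mod 14), not 12.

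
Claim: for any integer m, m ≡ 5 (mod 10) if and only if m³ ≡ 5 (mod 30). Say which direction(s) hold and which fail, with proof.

Only the reverse direction holds.

[⇐] The residues r modulo 30 with r³ ≡ 5 (mod 30) are exactly {5}, and each is ≡ 5 (mod 10).

[⇒] This fails: take m = 15. Then 15 ≡ 5 (mod 10), but 15³ = 3375 ≡ 15 (mod 30), not 5.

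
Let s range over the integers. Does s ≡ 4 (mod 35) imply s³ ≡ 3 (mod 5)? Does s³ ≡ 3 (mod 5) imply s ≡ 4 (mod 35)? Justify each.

Neither implication holds.

(⟹) This fails: take s = 4. Then 4 ≡ 4 (mod 35), but 4³ = 64 ≡ 4 (mod 5), not 3.

(⟸) This fails: take s = 2. Then 2³ = 8 ≡ 3 (mod 5), yet 2 ≡ 2 (mod 35), not 4.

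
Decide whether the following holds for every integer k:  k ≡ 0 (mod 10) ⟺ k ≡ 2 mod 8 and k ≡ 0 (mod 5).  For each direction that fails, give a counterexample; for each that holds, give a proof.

(⇐) If k ≡ 2 (mod 8) and k ≡ 0 (mod 5), then by the Chinese remainder theorem k ≡ 10 (mod 40). Since 10 ≡ 0 (mod 10) and 10 ∣ 40, we get k ≡ 0 (mod 10).

(⇒) This fails: k = 0 gives 0 ≡ 0 (mod 10) but 0 ≡ 0 (mod 8), so the conjunction on the right does not hold.

The forward direction fails; the converse holds.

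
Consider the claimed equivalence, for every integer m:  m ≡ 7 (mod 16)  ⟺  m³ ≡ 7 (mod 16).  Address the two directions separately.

Both implications hold.

(⟹) Suppose m ≡ 7 (mod 16). Write m = 16j + 7. Then (16j + 7)³ = 4096j³ + 5376j² + 2352j + 343 = 16(256j³ + 336j² + 147j + 21) + 7, so m³ ≡ 7 (mod 16).

(⟸) Conversely, suppose m³ ≡ 7 (mod 16). The only residue r in {0, …, 15} with r³ ≡ 7 (mod 16) is r = 7, so m ≡ 7 (mod 16).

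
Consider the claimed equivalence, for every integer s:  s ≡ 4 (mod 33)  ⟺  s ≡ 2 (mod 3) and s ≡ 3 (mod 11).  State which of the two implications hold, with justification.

(⇒) fails and (⇐) fails.

(⟹) This fails: s = 4 gives 4 ≡ 4 (mod 33) but 4 ≡ 1 (mod 3), so the conjunction on the right does not hold.

(⟸) This fails: s = 14 satisfies both congruences on the right (14 ≡ 2 mod 3 and 14 ≡ 3 mod 11) yet 14 ≡ 14 (mod 33), not 4.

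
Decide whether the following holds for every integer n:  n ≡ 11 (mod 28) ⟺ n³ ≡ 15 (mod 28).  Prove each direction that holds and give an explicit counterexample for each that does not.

(→) Suppose n ≡ 11 (mod 28). Write n = 28j + 11. Then (28j + 11)³ = 21952j³ + 25872j² + 10164j + 1331 = 28(784j³ + 924j² + 363j + 47) + 15, so n³ ≡ 15 (mod 28).

(←) This fails: take n = 15. Then 15³ = 3375 ≡ 15 (mod 28), yet 15 ≡ 15 (mod 28), not 11.

Not equivalent: only (⇒) holds.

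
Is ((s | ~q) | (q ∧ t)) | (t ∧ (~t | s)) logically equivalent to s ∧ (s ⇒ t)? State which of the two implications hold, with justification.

Only the reverse direction holds.

Forward direction. This fails. Under q = F, t = F, s = F, the left side is true but the right side is false.

Converse. Assume the antecedent. If q is true, the antecedent forces (q = T, t = T, s = T), and the consequent holds there. If q is false, the consequent reduces to true regardless of the other variables. Either way the consequent holds.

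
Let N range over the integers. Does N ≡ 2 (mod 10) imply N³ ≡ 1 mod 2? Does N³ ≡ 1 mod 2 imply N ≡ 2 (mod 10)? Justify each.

(⇒) fails and (⇐) fails.

(→) This fails: take N = 2. Then 2 ≡ 2 (mod 10), but 2³ = 8 ≡ 0 (mod 2), not 1.

(←) This fails: take N = 1. Then 1³ = 1 ≡ 1 (mod 2), yet 1 ≡ 1 (mod 10), not 2.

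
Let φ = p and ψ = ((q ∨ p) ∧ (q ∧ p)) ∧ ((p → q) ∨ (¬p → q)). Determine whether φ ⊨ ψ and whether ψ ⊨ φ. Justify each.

Converse. Assume the antecedent. If q is true, the antecedent forces (q = T, p = T), and p holds there. If q is false, the antecedent cannot hold. Either way p holds.

Forward direction. This fails. Under q = F, p = T, the left side is true but the right side is false.

(⇒) fails; (⇐) holds.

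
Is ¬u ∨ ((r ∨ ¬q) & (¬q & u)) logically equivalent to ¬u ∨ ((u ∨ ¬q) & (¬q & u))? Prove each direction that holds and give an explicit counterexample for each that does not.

The biconditional holds.

(⇐) Assume the antecedent. If u is true, the antecedent forces (u = T, r = F, q = F) or (u = T, r = T, q = F), and ¬u ∨ ((r ∨ ¬q) & (¬q & u)) holds there. If u is false, ¬u ∨ ((r ∨ ¬q) & (¬q & u)) reduces to true regardless of the other variables. Either way ¬u ∨ ((r ∨ ¬q) & (¬q & u)) holds.

(⇒) Assume the antecedent. If u is true, the antecedent forces (u = T, r = F, q = F) or (u = T, r = T, q = F), and ¬u ∨ ((u ∨ ¬q) & (¬q & u)) holds there. If u is false, ¬u ∨ ((u ∨ ¬q) & (¬q & u)) reduces to true regardless of the other variables. Either way ¬u ∨ ((u ∨ ¬q) & (¬q & u)) holds.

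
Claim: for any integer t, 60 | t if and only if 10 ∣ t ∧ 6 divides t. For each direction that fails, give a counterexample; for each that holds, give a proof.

The forward direction holds; the converse fails.

(⇒) If 60 ∣ t, write t = 60q. Since 60 = 6·10, t = 10·(6q), so 10 ∣ t; and since 60 = 10·6, t = 6·(10q), so 6 ∣ t.

(⇐) This fails: take t = 30. Both 10 ∣ 30 and 6 ∣ 30, yet 30 is not a multiple of 60 (since 30 = 0·60 + 30), so 60 ∤ 30.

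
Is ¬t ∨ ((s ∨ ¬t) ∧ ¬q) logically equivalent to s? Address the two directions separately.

Neither implication holds.

[⇒] This fails. Under s = F, t = F, q = F, the left side is true but the right side is false.

[⇐] This fails. Under s = T, t = T, q = T, the left side is false but the right side is true.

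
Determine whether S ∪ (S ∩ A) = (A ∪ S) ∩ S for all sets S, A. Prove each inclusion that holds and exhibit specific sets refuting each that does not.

Both inclusions hold; the sets are equal.

Forward inclusion. Let x ∈ S ∪ (S ∩ A). Then either x ∈ S and x ∉ A; or x ∈ S ∩ A. In each case x ∈ (A ∪ S) ∩ S, so S ∪ (S ∩ A) ⊆ (A ∪ S) ∩ S.

Reverse inclusion. Let x ∈ (A ∪ S) ∩ S. Then either x ∈ S and x ∉ A; or x ∈ S ∩ A. In each case x ∈ S ∪ (S ∩ A), so (A ∪ S) ∩ S ⊆ S ∪ (S ∩ A).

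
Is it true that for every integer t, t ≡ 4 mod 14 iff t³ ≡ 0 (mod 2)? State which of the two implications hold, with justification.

Not equivalent: only (⇒) holds.

[⇐] This fails: take t = 0. Then 0³ = 0 ≡ 0 (mod 2), yet 0 ≡ 0 (mod 14), not 4.

[⇒] Suppose t ≡ 4 (mod 14). Then t³ ≡ 4³ = 64 (mod 14), and since 2 ∣ 14, also t³ ≡ 0 (mod 2).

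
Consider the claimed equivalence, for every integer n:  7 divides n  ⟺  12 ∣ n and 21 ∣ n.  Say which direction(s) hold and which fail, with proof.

(⟹) This fails: take n = 7. Certainly 7 ∣ 7, but 12 ∤ 7.

(⟸) Suppose 12 ∣ n and 21 ∣ n. Any common multiple of 12 and 21 is a multiple of their lcm; here lcm(12, 21) = 12·21/gcd(12, 21) = 252/3 = 84, so 84 ∣ n. Since 7 ∣ 84, it follows that 7 ∣ n.

Not equivalent: only (⇐) holds.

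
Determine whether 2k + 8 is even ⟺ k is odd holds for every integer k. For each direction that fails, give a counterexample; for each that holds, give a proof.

The forward direction fails; the converse holds.

(←) Suppose k is odd. Since 2 is even, 2k is even for every k, so 2k + 8 has the same parity as 8, which is even. Hence 2k + 8 is even.

(→) This fails: take k = 0. Then 2k + 8 = 8, which is even, yet k = 0 is even, not odd.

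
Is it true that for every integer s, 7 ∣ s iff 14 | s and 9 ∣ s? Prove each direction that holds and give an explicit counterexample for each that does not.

Only the reverse direction holds.

Forward direction. This fails: take s = 7. Certainly 7 ∣ 7, but 14 ∤ 7.

Converse. Suppose 14 ∣ s and 9 ∣ s. Any common multiple of 14 and 9 is a multiple of their lcm; here gcd(14, 9) = 1, so lcm(14, 9) = 14·9 = 126, so 126 ∣ s. Since 7 ∣ 126, it follows that 7 ∣ s.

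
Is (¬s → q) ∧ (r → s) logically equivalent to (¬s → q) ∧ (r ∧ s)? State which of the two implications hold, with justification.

Only the reverse direction holds.

Converse. Assume the antecedent. If r is true, the antecedent forces (r = T, s = T, q = F) or (r = T, s = T, q = T), and (¬s → q) ∧ (r → s) holds there. If r is false, the antecedent cannot hold. Either way (¬s → q) ∧ (r → s) holds.

Forward direction. This fails. Under r = F, s = T, q = F, the left side is true but the right side is false.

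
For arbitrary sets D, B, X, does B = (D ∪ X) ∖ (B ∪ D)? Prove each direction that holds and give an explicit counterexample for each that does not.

Forward inclusion. This inclusion fails. Take D = ∅, B = {1}, X = ∅; then 1 ∈ B but 1 ∉ (D ∪ X) ∖ (B ∪ D).

Reverse inclusion. This inclusion fails. Take D = ∅, B = ∅, X = {1}; then 1 ∈ (D ∪ X) ∖ (B ∪ D) but 1 ∉ B.

(⊆) fails and (⊇) fails.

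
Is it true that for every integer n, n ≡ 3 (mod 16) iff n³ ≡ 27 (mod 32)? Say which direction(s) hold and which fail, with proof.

Only the reverse direction holds.

(⟹) This fails: take n = 19. Then 19 ≡ 3 (mod 16), but 19³ = 6859 ≡ 11 (mod 32), not 27.

(⟸) Conversely, the residues r modulo 32 with r³ ≡ 27 (mod 32) are exactly {3}, and each is ≡ 3 (mod 16).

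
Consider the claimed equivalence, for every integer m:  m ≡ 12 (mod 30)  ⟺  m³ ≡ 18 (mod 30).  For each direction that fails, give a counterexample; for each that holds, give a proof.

[⇒] Suppose m ≡ 12 (mod 30). Write m = 30j + 12. Then (30j + 12)³ = 27000j³ + 32400j² + 12960j + 1728 = 30(900j³ + 1080j² + 432j + 57) + 18, so m³ ≡ 18 (mod 30).

[⇐] Conversely, suppose m³ ≡ 18 (mod 30). The only residue r in {0, …, 29} with r³ ≡ 18 (mod 30) is r = 12, so m ≡ 12 (mod 30).

The biconditional holds.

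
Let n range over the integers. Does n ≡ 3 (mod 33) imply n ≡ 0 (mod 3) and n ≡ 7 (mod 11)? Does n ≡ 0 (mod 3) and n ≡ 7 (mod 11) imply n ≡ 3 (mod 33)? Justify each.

Both directions fail.

(⇒) This fails: n = 3 gives 3 ≡ 3 (mod 33) but 3 ≡ 3 (mod 11), so the conjunction on the right does not hold.

(⇐) This fails: n = 18 satisfies both congruences on the right (18 ≡ 0 mod 3 and 18 ≡ 7 mod 11) yet 18 ≡ 18 (mod 33), not 3.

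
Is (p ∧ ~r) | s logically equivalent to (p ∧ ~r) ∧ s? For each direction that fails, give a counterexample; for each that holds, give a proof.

(←) Assume the antecedent. If p is true, the antecedent forces (p = T, r = F, s = T), and (p ∧ ~r) | s holds there. If p is false, the antecedent cannot hold. Either way (p ∧ ~r) | s holds.

(→) This fails. Under p = T, r = F, s = F, the left side is true but the right side is false.

The forward direction fails; the converse holds.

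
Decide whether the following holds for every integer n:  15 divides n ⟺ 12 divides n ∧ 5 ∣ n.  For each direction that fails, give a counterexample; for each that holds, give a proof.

(⇒) fails; (⇐) holds.

[⇒] This fails: take n = 15. Certainly 15 ∣ 15, but 12 ∤ 15.

[⇐] Suppose 12 ∣ n and 5 ∣ n. Any common multiple of 12 and 5 is a multiple of their lcm; here gcd(12, 5) = 1, so lcm(12, 5) = 12·5 = 60, so 60 ∣ n. Since 15 ∣ 60, it follows that 15 ∣ n.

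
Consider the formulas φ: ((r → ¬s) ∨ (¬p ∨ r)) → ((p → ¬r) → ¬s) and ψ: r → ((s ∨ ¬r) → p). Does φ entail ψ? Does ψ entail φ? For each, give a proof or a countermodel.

The forward direction holds; the converse fails.

(⇒) Assume the antecedent. If p is true, r → ((s ∨ ¬r) → p) reduces to true regardless of the other variables. If p is false, the antecedent forces (p = F, r = F, s = F) or (p = F, r = T, s = F), and r → ((s ∨ ¬r) → p) holds there. Either way r → ((s ∨ ¬r) → p) holds.

(⇐) This fails. Under p = F, r = F, s = T, the left side is false but the right side is true.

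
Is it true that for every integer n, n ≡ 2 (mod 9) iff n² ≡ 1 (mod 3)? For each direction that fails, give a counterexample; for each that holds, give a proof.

Only the forward implication holds.

(←) This fails: take n = 1. Then 1² = 1 ≡ 1 (mod 3), yet 1 ≡ 1 (mod 9), not 2.

(→) Suppose n ≡ 2 (mod 9). Then n² ≡ 2² = 4 (mod 9), and since 3 ∣ 9, also n² ≡ 1 (mod 3).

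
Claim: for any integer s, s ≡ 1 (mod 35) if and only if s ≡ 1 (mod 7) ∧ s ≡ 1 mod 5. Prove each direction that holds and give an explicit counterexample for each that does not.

(⇒) Suppose s ≡ 1 (mod 35); write s = 35j + 1. Since 7 ∣ 35, reducing mod 7 gives s ≡ 1 (mod 7); since 5 ∣ 35, reducing mod 5 gives s ≡ 1 (mod 5).

(⇐) Conversely, if s ≡ 1 (mod 7) and s ≡ 1 (mod 5), then by the Chinese remainder theorem s ≡ 1 (mod 35). This is exactly s ≡ 1 (mod 35).

The biconditional holds.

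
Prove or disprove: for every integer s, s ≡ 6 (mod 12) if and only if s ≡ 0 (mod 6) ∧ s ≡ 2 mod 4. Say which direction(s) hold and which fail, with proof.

(⟹) Suppose s ≡ 6 (mod 12); write s = 12j + 6. Since 6 ∣ 12, reducing mod 6 gives s ≡ 6 ≡ 0 (mod 6); since 4 ∣ 12, reducing mod 4 gives s ≡ 6 ≡ 2 (mod 4).

(⟸) Conversely, if s ≡ 0 (mod 6) and s ≡ 2 (mod 4), then by the Chinese remainder theorem s ≡ 6 (mod 12). This is exactly s ≡ 6 (mod 12).

Both directions hold; the statement is true.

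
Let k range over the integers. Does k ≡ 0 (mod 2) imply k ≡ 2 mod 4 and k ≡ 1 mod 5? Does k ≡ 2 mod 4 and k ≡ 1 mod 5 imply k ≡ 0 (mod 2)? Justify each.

(→) This fails: k = 0 gives 0 ≡ 0 (mod 2) but 0 ≡ 0 (mod 4), so the conjunction on the right does not hold.

(←) Conversely, if k ≡ 2 (mod 4) and k ≡ 1 (mod 5), then by the Chinese remainder theorem k ≡ 6 (mod 20). Since 6 ≡ 0 (mod 2) and 2 ∣ 20, we get k ≡ 0 (mod 2).

(⇒) fails; (⇐) holds.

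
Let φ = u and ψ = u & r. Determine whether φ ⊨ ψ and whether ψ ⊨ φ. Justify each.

Not equivalent: only (⇐) holds.

(⟹) This fails. Under u = T, r = F, the left side is true but the right side is false.

(⟸) Assume the antecedent. If u is true, u reduces to true regardless of the other variables. If u is false, the antecedent cannot hold. Either way u holds.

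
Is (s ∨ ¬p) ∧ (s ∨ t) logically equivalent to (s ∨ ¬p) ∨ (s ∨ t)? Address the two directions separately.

Only the forward direction holds.

(⟹) Assume the antecedent. If p is true, the antecedent forces (p = T, s = T, t = F) or (p = T, s = T, t = T), and (s ∨ ¬p) ∨ (s ∨ t) holds there. If p is false, (s ∨ ¬p) ∨ (s ∨ t) reduces to true regardless of the other variables. Either way (s ∨ ¬p) ∨ (s ∨ t) holds.

(⟸) This fails. Under p = F, s = F, t = F, the left side is false but the right side is true.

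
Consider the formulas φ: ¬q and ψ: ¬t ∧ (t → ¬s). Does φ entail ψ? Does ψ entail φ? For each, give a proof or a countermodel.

[⇒] This fails. Under s = F, q = F, t = T, the left side is true but the right side is false.

[⇐] This fails. Under s = F, q = T, t = F, the left side is false but the right side is true.

Neither implication holds.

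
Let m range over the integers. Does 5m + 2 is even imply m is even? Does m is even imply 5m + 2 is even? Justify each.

[⇐] Suppose m is even; write m = 2j. Then 5m + 2 = 5·(2j) + 2 = 2·5j + 2, which is even.

[⇒] Suppose 5m + 2 is even. Since 5 is odd, 5m and m have the same parity, so 5m + 2 ≡ m + 2 (mod 2). As 2 is even, 5m + 2 is even exactly when m is even. Thus m is even.

Both implications hold.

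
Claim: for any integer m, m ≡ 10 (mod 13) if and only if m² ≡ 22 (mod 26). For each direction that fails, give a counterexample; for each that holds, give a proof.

[⇒] This fails: take m = 23. Then 23 ≡ 10 (mod 13), but 23² = 529 ≡ 9 (mod 26), not 22.

[⇐] This fails: take m = 16. Then 16² = 256 ≡ 22 (mod 26), yet 16 ≡ 3 (mod 13), not 10.

(⇒) fails and (⇐) fails.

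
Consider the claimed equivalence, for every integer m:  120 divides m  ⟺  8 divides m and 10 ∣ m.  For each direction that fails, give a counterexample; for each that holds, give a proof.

Forward direction. If 120 ∣ m, write m = 120q. Since 120 = 15·8, m = 8·(15q), so 8 ∣ m; and since 120 = 12·10, m = 10·(12q), so 10 ∣ m.

Converse. This fails: take m = 40. Both 8 ∣ 40 and 10 ∣ 40, yet 40 is not a multiple of 120 (since 40 = 0·120 + 40), so 120 ∤ 40.

Not equivalent: only (⇒) holds.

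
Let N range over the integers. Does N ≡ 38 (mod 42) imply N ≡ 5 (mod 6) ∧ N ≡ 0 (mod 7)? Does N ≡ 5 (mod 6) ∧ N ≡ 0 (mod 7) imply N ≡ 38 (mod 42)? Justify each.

(⟹) This fails: N = 38 gives 38 ≡ 38 (mod 42) but 38 ≡ 2 (mod 6), so the conjunction on the right does not hold.

(⟸) This fails: N = 35 satisfies both congruences on the right (35 ≡ 5 mod 6 and 35 ≡ 0 mod 7) yet 35 ≡ 35 (mod 42), not 38.

Neither implication holds.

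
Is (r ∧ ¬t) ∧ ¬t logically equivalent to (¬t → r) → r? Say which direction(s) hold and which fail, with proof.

The forward direction holds; the converse fails.

Forward direction. Assume the antecedent. If t is true, the antecedent cannot hold. If t is false, (¬t → r) → r reduces to true regardless of the other variables. Either way (¬t → r) → r holds.

Converse. This fails. Under t = F, r = F, the left side is false but the right side is true.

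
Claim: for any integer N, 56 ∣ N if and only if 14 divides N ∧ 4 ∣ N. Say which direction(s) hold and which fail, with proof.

(⟹) If 56 ∣ N, write N = 56q. Since 56 = 4·14, N = 14·(4q), so 14 ∣ N; and since 56 = 14·4, N = 4·(14q), so 4 ∣ N.

(⟸) This fails: take N = 28. Both 14 ∣ 28 and 4 ∣ 28, yet 28 is not a multiple of 56 (since 28 = 0·56 + 28), so 56 ∤ 28.

Only the forward implication holds.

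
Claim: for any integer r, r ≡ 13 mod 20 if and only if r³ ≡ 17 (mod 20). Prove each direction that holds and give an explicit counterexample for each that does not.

Both directions hold; the statement is true.

(⟹) Suppose r ≡ 13 mod 20. Write r = 20j + 13. Then (20j + 13)³ = 8000j³ + 15600j² + 10140j + 2197 = 20(400j³ + 780j² + 507j + 109) + 17, so r³ ≡ 17 (mod 20).

(⟸) Conversely, suppose r³ ≡ 17 (mod 20). The only residue r in {0, …, 19} with r³ ≡ 17 (mod 20) is r = 13, so r ≡ 13 (mod 20).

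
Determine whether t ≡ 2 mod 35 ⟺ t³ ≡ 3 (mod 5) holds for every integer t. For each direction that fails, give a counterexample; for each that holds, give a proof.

(⇐) This fails: take t = 7. Then 7³ = 343 ≡ 3 (mod 5), yet 7 ≡ 7 (mod 35), not 2.

(⇒) Suppose t ≡ 2 (mod 35). Then t³ ≡ 2³ = 8 (mod 35), and since 5 ∣ 35, also t³ ≡ 3 (mod 5).

Only the forward direction holds.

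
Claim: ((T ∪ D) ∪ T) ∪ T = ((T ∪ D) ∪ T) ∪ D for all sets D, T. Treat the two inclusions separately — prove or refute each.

(⊆) Let x ∈ ((T ∪ D) ∪ T) ∪ T. Then either x ∈ D and x ∉ T; or x ∈ T and x ∉ D; or x ∈ D ∩ T. In each case x ∈ ((T ∪ D) ∪ T) ∪ D, so ((T ∪ D) ∪ T) ∪ T ⊆ ((T ∪ D) ∪ T) ∪ D.

(⊇) Let x ∈ ((T ∪ D) ∪ T) ∪ D. Then either x ∈ D and x ∉ T; or x ∈ T and x ∉ D; or x ∈ D ∩ T. In each case x ∈ ((T ∪ D) ∪ T) ∪ T, so ((T ∪ D) ∪ T) ∪ D ⊆ ((T ∪ D) ∪ T) ∪ T.

The two sets are equal.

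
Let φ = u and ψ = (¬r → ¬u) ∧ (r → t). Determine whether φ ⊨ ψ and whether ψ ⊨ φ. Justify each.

[⇒] This fails. Under u = T, r = F, t = F, the left side is true but the right side is false.

[⇐] This fails. Under u = F, r = F, t = F, the left side is false but the right side is true.

Both directions fail.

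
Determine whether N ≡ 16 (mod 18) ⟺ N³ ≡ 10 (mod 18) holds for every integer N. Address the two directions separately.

(←) This fails: take N = 4. Then 4³ = 64 ≡ 10 (mod 18), yet 4 ≡ 4 (mod 18), not 16.

(→) Suppose N ≡ 16 (mod 18). Write N = 18j + 16. Then (18j + 16)³ = 5832j³ + 15552j² + 13824j + 4096 = 18(324j³ + 864j² + 768j + 227) + 10, so N³ ≡ 10 (mod 18).

(⇒) holds; (⇐) fails.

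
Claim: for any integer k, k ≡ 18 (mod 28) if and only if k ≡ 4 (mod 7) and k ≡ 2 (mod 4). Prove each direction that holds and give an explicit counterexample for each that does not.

(→) Suppose k ≡ 18 (mod 28); write k = 28j + 18. Since 7 ∣ 28, reducing mod 7 gives k ≡ 18 ≡ 4 (mod 7); since 4 ∣ 28, reducing mod 4 gives k ≡ 18 ≡ 2 (mod 4).

(←) Conversely, if k ≡ 4 (mod 7) and k ≡ 2 (mod 4), then by the Chinese remainder theorem k ≡ 18 (mod 28). This is exactly k ≡ 18 (mod 28).

Both directions hold; the statement is true.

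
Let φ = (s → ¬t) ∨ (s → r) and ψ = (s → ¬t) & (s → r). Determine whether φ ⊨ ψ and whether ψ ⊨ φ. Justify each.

(⇒) fails; (⇐) holds.

(←) Assume the antecedent. If t is true, the antecedent forces (t = T, r = F, s = F) or (t = T, r = T, s = F), and (s → ¬t) ∨ (s → r) holds there. If t is false, (s → ¬t) ∨ (s → r) reduces to true regardless of the other variables. Either way (s → ¬t) ∨ (s → r) holds.

(→) This fails. Under t = F, r = F, s = T, the left side is true but the right side is false.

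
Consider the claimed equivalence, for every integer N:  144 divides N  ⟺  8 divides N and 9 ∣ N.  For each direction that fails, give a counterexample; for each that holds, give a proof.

(⇒) If 144 ∣ N, write N = 144q. Since 144 = 18·8, N = 8·(18q), so 8 ∣ N; and since 144 = 16·9, N = 9·(16q), so 9 ∣ N.

(⇐) This fails: take N = 72. Both 8 ∣ 72 and 9 ∣ 72, yet 72 is not a multiple of 144 (since 72 = 0·144 + 72), so 144 ∤ 72.

(⇒) holds; (⇐) fails.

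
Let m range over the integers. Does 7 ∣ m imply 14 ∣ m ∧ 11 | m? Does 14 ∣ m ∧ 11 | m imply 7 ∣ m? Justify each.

Converse. Suppose 14 ∣ m and 11 ∣ m. Any common multiple of 14 and 11 is a multiple of their lcm; here gcd(14, 11) = 1, so lcm(14, 11) = 14·11 = 154, so 154 ∣ m. Since 7 ∣ 154, it follows that 7 ∣ m.

Forward direction. This fails: take m = 7. Certainly 7 ∣ 7, but 14 ∤ 7.

Not equivalent: only (⇐) holds.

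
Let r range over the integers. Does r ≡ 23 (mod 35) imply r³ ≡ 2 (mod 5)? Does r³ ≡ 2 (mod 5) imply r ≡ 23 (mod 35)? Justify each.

(⇒) Suppose r ≡ 23 (mod 35). Then r³ ≡ 23³ = 12167 (mod 35), and since 5 ∣ 35, also r³ ≡ 2 (mod 5).

(⇐) This fails: take r = 3. Then 3³ = 27 ≡ 2 (mod 5), yet 3 ≡ 3 (mod 35), not 23.

Not equivalent: only (⇒) holds.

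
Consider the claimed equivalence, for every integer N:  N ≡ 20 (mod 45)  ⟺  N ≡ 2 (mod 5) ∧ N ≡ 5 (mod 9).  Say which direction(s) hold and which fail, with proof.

(→) This fails: N = 20 gives 20 ≡ 20 (mod 45) but 20 ≡ 0 (mod 5), so the conjunction on the right does not hold.

(←) This fails: N = 32 satisfies both congruences on the right (32 ≡ 2 mod 5 and 32 ≡ 5 mod 9) yet 32 ≡ 32 (mod 45), not 20.

Neither implication holds.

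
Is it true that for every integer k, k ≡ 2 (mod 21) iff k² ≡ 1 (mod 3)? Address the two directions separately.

(⇒) Suppose k ≡ 2 (mod 21). Then k² ≡ 2² = 4 (mod 21), and since 3 ∣ 21, also k² ≡ 1 (mod 3).

(⇐) This fails: take k = 1. Then 1² = 1 ≡ 1 (mod 3), yet 1 ≡ 1 (mod 21), not 2.

(⇒) holds; (⇐) fails.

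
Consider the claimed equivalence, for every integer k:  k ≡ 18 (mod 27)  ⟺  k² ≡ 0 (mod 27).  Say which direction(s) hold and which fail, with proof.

Not equivalent: only (⇒) holds.

[⇒] Suppose k ≡ 18 (mod 27). Write k = 27j + 18. Then (27j + 18)² = 729j² + 972j + 324 = 27(27j² + 36j + 12) + 0, so k² ≡ 0 (mod 27).

[⇐] This fails: take k = 0. Then 0² = 0 ≡ 0 (mod 27), yet 0 ≡ 0 (mod 27), not 18.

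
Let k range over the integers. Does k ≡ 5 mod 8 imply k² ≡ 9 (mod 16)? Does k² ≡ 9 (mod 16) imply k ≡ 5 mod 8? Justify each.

(⟹) Suppose k ≡ 5 (mod 8). Working modulo 16, k ∈ {5, 13}; for each such r, r² ≡ 9 (mod 16).

(⟸) This fails: take k = 3. Then 3² = 9 ≡ 9 (mod 16), yet 3 ≡ 3 (mod 8), not 5.

Only the forward implication holds.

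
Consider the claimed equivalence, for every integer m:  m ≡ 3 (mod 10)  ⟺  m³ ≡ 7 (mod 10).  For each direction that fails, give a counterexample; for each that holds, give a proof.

Both implications hold.

Forward direction. Suppose m ≡ 3 (mod 10). Write m = 10j + 3. Then (10j + 3)³ = 1000j³ + 900j² + 270j + 27 = 10(100j³ + 90j² + 27j + 2) + 7, so m³ ≡ 7 (mod 10).

Converse. For the converse, argue contrapositively. If m ≢ 3 (mod 10), then m is congruent to one of 0, 1, 2, 4, 5, 6, 7, 8, 9 modulo 10, and these give m³ ≡ 0, 1, 8, 4, 5, 6, 3, 2, 9 respectively — never 7.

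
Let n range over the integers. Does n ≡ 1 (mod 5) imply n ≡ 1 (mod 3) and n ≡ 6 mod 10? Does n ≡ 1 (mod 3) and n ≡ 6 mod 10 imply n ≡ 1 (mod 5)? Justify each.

The forward direction fails; the converse holds.

(→) This fails: n = 1 gives 1 ≡ 1 (mod 5) but 1 ≡ 1 (mod 10), so the conjunction on the right does not hold.

(←) Conversely, if n ≡ 1 (mod 3) and n ≡ 6 (mod 10), then by the Chinese remainder theorem n ≡ 16 (mod 30). Since 16 ≡ 1 (mod 5) and 5 ∣ 30, we get n ≡ 1 (mod 5).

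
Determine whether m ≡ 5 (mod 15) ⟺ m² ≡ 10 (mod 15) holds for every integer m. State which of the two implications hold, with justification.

(→) Suppose m ≡ 5 (mod 15). Write m = 15j + 5. Then (15j + 5)² = 225j² + 150j + 25 = 15(15j² + 10j + 1) + 10, so m² ≡ 10 (mod 15).

(←) This fails: take m = 10. Then 10² = 100 ≡ 10 (mod 15), yet 10 ≡ 10 (mod 15), not 5.

Only the forward direction holds.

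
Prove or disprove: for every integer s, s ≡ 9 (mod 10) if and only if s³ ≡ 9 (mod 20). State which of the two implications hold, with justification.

(⟸) The residues r modulo 20 with r³ ≡ 9 (mod 20) are exactly {9}, and each is ≡ 9 (mod 10).

(⟹) This fails: take s = 19. Then 19 ≡ 9 (mod 10), but 19³ = 6859 ≡ 19 (mod 20), not 9.

Not equivalent: only (⇐) holds.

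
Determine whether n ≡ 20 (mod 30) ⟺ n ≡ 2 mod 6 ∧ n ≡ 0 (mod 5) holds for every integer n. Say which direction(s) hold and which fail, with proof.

(⟹) Suppose n ≡ 20 (mod 30); write n = 30j + 20. Since 6 ∣ 30, reducing mod 6 gives n ≡ 20 ≡ 2 (mod 6); since 5 ∣ 30, reducing mod 5 gives n ≡ 20 ≡ 0 (mod 5).

(⟸) Conversely, if n ≡ 2 (mod 6) and n ≡ 0 (mod 5), then by the Chinese remainder theorem n ≡ 20 (mod 30). This is exactly n ≡ 20 (mod 30).

Equivalent; both directions hold.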